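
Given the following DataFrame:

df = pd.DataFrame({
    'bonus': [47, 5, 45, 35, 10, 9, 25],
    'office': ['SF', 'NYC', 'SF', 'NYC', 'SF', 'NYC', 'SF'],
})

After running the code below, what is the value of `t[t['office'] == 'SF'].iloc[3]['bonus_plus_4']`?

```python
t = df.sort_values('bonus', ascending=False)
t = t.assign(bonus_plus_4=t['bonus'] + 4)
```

14

sort by bonus descending:
   bonus office
0     47     SF
2     45     SF
3     35    NYC
6     25     SF
4     10     SF
5      9    NYC
1      5    NYC
add column bonus_plus_4 = t['bonus'] + 4:
   bonus office  bonus_plus_4
0     47     SF            51
2     45     SF            49
3     35    NYC            39
6     25     SF            29
4     10     SF            14
5      9    NYC            13
1      5    NYC             9
filter rows where office == 'SF':
   bonus office  bonus_plus_4
0     47     SF            51
2     45     SF            49
6     25     SF            29
4     10     SF            14
Then the value at position 3, column 'bonus_plus_4': 14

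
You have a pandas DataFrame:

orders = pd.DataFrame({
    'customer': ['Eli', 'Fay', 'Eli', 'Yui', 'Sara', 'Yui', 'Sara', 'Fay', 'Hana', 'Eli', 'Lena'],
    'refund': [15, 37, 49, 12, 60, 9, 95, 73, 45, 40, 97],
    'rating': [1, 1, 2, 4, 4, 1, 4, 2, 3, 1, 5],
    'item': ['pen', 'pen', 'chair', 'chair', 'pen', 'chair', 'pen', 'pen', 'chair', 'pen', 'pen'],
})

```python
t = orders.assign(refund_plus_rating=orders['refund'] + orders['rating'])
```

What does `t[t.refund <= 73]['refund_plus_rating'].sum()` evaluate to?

add column refund_plus_rating = orders['refund'] + orders['rating']:
   customer  refund  rating   item  refund_plus_rating
0       Eli      15       1    pen                  16
1       Fay      37       1    pen                  38
2       Eli      49       2  chair                  51
3       Yui      12       4  chair                  16
4      Sara      60       4    pen                  64
5       Yui       9       1  chair                  10
6      Sara      95       4    pen                  99
7       Fay      73       2    pen                  75
8      Hana      45       3  chair                  48
9       Eli      40       1    pen                  41
10     Lena      97       5    pen                 102
filter rows where refund <= 73:
  customer  refund  rating   item  refund_plus_rating
0      Eli      15       1    pen                  16
1      Fay      37       1    pen                  38
2      Eli      49       2  chair                  51
3      Yui      12       4  chair                  16
4     Sara      60       4    pen                  64
5      Yui       9       1  chair                  10
7      Fay      73       2    pen                  75
8     Hana      45       3  chair                  48
9      Eli      40       1    pen                  41
The sum of column 'refund_plus_rating' is 359.

359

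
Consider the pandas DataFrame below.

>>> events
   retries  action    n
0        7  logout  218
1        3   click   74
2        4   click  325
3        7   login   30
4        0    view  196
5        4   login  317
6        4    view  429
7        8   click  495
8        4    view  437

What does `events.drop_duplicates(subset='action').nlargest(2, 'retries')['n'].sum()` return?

248

drop duplicate action (keep=first):
   retries  action    n
0        7  logout  218
1        3   click   74
3        7   login   30
4        0    view  196
take 2 rows with largest retries:
   retries  action    n
0        7  logout  218
3        7   login   30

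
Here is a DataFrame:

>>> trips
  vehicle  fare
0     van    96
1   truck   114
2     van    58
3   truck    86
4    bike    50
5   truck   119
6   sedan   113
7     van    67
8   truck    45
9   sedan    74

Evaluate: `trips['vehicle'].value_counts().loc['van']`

3

value_counts of vehicle:
vehicle
truck    4
van      3
sedan    2
bike     1
Name: count, dtype: int64
Taking the value at index 'van' gives 3.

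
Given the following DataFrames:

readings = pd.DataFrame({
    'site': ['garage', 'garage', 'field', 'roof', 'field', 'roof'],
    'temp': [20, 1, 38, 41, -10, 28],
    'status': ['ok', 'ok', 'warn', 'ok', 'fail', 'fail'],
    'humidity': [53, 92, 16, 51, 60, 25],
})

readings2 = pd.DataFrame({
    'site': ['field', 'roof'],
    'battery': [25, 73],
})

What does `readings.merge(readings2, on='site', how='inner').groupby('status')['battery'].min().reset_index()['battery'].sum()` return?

merge on 'site' (how='inner') → 4 rows:
    site  temp status  humidity  battery
0  field    38   warn        16       25
1   roof    41     ok        51       73
2  field   -10   fail        60       25
3   roof    28   fail        25       73
group by status, min of battery:
status
fail    25
ok      73
warn    25
Name: battery, dtype: int64
reset_index():
  status  battery
0   fail       25
1     ok       73
2   warn       25

123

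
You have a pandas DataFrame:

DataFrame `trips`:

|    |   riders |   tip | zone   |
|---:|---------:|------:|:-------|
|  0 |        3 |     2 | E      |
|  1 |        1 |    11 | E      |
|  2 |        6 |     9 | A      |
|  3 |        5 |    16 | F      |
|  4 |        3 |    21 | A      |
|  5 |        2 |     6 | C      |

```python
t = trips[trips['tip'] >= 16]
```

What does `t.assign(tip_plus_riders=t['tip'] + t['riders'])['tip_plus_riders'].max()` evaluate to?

filter rows where tip >= 16:
   riders  tip zone
3       5   16    F
4       3   21    A
add column tip_plus_riders = t['tip'] + t['riders']:
   riders  tip zone  tip_plus_riders
3       5   16    F               21
4       3   21    A               24
Finally, max of column 'tip_plus_riders' = 24.

24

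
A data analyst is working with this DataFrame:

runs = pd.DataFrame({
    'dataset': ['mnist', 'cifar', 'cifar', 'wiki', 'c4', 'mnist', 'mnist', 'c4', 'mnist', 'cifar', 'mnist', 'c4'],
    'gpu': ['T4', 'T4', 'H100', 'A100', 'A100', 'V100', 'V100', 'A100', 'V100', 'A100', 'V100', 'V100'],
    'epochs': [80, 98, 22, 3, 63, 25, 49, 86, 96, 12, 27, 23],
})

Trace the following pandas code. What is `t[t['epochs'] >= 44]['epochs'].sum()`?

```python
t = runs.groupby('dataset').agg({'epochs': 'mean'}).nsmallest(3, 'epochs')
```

99.4

group by dataset, mean of epochs:
            epochs
dataset           
c4       57.333333
cifar    44.000000
mnist    55.400000
wiki      3.000000
take 3 rows with smallest epochs:
         epochs
dataset        
wiki        3.0
cifar      44.0
mnist      55.4
filter rows where epochs >= 44:
         epochs
dataset        
cifar      44.0
mnist      55.4
The sum of column 'epochs' is 99.4.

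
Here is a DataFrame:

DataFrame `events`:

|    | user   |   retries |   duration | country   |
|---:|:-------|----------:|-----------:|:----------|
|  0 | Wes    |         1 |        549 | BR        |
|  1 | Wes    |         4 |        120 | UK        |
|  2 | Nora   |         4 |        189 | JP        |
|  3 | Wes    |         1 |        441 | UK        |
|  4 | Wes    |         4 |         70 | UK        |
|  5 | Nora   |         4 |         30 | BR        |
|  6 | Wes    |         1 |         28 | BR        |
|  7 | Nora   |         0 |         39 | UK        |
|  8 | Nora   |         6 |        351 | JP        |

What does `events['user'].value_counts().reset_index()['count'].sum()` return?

9

value_counts of user:
user
Wes     5
Nora    4
Name: count, dtype: int64
reset_index():
   user  count
0   Wes      5
1  Nora      4
Then the sum of column 'count': 9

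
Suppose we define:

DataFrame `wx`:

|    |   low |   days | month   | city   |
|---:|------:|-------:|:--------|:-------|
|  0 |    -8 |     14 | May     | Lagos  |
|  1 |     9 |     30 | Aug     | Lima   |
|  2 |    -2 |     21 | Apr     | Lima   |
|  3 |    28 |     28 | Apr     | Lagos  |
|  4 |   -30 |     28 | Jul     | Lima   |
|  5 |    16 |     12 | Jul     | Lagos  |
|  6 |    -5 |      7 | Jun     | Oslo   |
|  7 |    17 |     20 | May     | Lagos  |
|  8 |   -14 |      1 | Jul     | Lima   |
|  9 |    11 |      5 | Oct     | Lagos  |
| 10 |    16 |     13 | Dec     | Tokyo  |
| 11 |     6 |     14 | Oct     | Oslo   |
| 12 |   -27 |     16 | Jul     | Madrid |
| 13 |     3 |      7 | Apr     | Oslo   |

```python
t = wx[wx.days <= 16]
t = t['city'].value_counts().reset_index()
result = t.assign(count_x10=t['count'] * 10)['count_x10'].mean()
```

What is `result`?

18.0

filter rows where days <= 16:
    low  days month    city
0    -8    14   May   Lagos
5    16    12   Jul   Lagos
6    -5     7   Jun    Oslo
8   -14     1   Jul    Lima
9    11     5   Oct   Lagos
10   16    13   Dec   Tokyo
11    6    14   Oct    Oslo
12  -27    16   Jul  Madrid
13    3     7   Apr    Oslo
value_counts of city:
city
Lagos     3
Oslo      3
Lima      1
Tokyo     1
Madrid    1
Name: count, dtype: int64
reset_index():
     city  count
0   Lagos      3
1    Oslo      3
2    Lima      1
3   Tokyo      1
4  Madrid      1
add column count_x10 = t['count'] * 10:
     city  count  count_x10
0   Lagos      3         30
1    Oslo      3         30
2    Lima      1         10
3   Tokyo      1         10
4  Madrid      1         10
Then the mean of column 'count_x10': 18.0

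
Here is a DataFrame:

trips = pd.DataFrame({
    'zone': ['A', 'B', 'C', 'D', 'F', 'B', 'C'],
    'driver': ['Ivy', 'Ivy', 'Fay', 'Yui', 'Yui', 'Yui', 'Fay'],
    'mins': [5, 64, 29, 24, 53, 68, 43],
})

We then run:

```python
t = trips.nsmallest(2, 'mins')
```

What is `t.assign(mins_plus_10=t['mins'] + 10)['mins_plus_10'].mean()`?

take 2 rows with smallest mins:
  zone driver  mins
0    A    Ivy     5
3    D    Yui    24
add column mins_plus_10 = t['mins'] + 10:
  zone driver  mins  mins_plus_10
0    A    Ivy     5            15
3    D    Yui    24            34
The mean of column 'mins_plus_10' is 24.5.

24.5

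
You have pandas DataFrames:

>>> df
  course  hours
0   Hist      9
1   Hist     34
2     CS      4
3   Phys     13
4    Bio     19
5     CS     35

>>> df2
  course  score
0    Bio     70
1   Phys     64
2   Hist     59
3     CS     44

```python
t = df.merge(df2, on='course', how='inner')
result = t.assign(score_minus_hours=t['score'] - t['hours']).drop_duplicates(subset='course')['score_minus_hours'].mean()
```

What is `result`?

48.0

merge on 'course' (how='inner') → 6 rows:
  course  hours  score
0   Hist      9     59
1   Hist     34     59
2     CS      4     44
3   Phys     13     64
4    Bio     19     70
5     CS     35     44
add column score_minus_hours = t['score'] - t['hours']:
  course  hours  score  score_minus_hours
0   Hist      9     59                 50
1   Hist     34     59                 25
2     CS      4     44                 40
3   Phys     13     64                 51
4    Bio     19     70                 51
5     CS     35     44                  9
drop duplicate course (keep=first):
  course  hours  score  score_minus_hours
0   Hist      9     59                 50
2     CS      4     44                 40
3   Phys     13     64                 51
4    Bio     19     70                 51
The mean of column 'score_minus_hours' is 48.0.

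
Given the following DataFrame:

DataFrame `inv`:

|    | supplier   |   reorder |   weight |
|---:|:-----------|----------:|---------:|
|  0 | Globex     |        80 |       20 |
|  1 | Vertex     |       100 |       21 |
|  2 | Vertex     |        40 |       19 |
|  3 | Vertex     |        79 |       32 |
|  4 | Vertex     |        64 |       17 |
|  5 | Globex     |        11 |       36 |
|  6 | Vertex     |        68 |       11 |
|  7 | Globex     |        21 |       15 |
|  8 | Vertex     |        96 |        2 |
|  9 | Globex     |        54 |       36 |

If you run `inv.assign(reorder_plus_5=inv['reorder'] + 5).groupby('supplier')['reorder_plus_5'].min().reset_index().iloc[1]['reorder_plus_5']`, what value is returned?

45

add column reorder_plus_5 = inv['reorder'] + 5:
  supplier  reorder  weight  reorder_plus_5
0   Globex       80      20              85
1   Vertex      100      21             105
2   Vertex       40      19              45
3   Vertex       79      32              84
4   Vertex       64      17              69
5   Globex       11      36              16
6   Vertex       68      11              73
7   Globex       21      15              26
8   Vertex       96       2             101
9   Globex       54      36              59
group by supplier, min of reorder_plus_5:
supplier
Globex    16
Vertex    45
Name: reorder_plus_5, dtype: int64
reset_index():
  supplier  reorder_plus_5
0   Globex              16
1   Vertex              45
So iloc[1]['reorder_plus_5'] = 45.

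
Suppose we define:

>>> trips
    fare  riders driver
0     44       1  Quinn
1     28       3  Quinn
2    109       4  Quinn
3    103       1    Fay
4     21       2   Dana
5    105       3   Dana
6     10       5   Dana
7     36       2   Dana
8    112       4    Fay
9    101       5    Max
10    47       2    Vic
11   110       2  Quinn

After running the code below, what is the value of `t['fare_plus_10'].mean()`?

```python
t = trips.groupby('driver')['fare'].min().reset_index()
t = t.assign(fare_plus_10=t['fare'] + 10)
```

67.8

group by driver, min of fare:
driver
Dana      10
Fay      103
Max      101
Quinn     28
Vic       47
Name: fare, dtype: int64
reset_index():
  driver  fare
0   Dana    10
1    Fay   103
2    Max   101
3  Quinn    28
4    Vic    47
add column fare_plus_10 = t['fare'] + 10:
  driver  fare  fare_plus_10
0   Dana    10            20
1    Fay   103           113
2    Max   101           111
3  Quinn    28            38
4    Vic    47            57
So mean() = 67.8.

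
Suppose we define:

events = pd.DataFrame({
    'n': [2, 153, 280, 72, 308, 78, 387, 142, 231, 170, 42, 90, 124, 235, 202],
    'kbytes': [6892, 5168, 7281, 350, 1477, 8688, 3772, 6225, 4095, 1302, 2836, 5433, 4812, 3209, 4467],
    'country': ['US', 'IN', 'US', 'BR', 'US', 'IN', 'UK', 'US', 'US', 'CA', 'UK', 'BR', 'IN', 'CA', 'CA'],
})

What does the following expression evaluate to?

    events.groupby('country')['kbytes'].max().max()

group by country, max of kbytes:
country
BR    5433
CA    4467
IN    8688
UK    3772
US    7281
Name: kbytes, dtype: int64

8688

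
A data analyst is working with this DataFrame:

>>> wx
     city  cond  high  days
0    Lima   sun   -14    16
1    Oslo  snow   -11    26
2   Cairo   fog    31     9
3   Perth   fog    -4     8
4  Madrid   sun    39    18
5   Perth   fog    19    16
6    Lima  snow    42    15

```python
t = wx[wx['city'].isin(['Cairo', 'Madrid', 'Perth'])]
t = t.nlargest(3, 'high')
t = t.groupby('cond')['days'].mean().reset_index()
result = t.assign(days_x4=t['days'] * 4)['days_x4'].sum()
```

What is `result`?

filter rows where city in ['Cairo', 'Madrid', 'Perth']:
     city cond  high  days
2   Cairo  fog    31     9
3   Perth  fog    -4     8
4  Madrid  sun    39    18
5   Perth  fog    19    16
take 3 rows with largest high:
     city cond  high  days
4  Madrid  sun    39    18
2   Cairo  fog    31     9
5   Perth  fog    19    16
group by cond, mean of days:
cond
fog    12.5
sun    18.0
Name: days, dtype: float64
reset_index():
  cond  days
0  fog  12.5
1  sun  18.0
add column days_x4 = t['days'] * 4:
  cond  days  days_x4
0  fog  12.5     50.0
1  sun  18.0     72.0
Taking the sum of column 'days_x4' gives 122.0.

122.0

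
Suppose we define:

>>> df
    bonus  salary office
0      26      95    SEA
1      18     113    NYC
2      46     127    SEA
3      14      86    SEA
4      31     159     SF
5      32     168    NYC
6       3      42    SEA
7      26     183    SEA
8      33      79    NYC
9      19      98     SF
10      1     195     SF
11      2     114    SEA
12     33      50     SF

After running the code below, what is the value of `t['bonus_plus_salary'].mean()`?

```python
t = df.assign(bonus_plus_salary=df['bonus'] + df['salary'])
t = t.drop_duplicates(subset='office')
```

147.333333333

add column bonus_plus_salary = df['bonus'] + df['salary']:
    bonus  salary office  bonus_plus_salary
0      26      95    SEA                121
1      18     113    NYC                131
2      46     127    SEA                173
3      14      86    SEA                100
4      31     159     SF                190
5      32     168    NYC                200
6       3      42    SEA                 45
7      26     183    SEA                209
8      33      79    NYC                112
9      19      98     SF                117
10      1     195     SF                196
11      2     114    SEA                116
12     33      50     SF                 83
drop duplicate office (keep=first):
   bonus  salary office  bonus_plus_salary
0     26      95    SEA                121
1     18     113    NYC                131
4     31     159     SF                190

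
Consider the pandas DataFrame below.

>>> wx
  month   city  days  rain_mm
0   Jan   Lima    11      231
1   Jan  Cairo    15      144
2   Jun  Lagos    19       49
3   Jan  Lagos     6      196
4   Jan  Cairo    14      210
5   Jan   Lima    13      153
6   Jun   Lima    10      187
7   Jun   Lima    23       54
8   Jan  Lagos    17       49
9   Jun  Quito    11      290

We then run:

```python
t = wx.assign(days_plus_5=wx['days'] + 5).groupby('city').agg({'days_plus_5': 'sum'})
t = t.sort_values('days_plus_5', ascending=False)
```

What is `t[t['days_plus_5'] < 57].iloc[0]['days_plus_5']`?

39

add column days_plus_5 = wx['days'] + 5:
  month   city  days  rain_mm  days_plus_5
0   Jan   Lima    11      231           16
1   Jan  Cairo    15      144           20
2   Jun  Lagos    19       49           24
3   Jan  Lagos     6      196           11
4   Jan  Cairo    14      210           19
5   Jan   Lima    13      153           18
6   Jun   Lima    10      187           15
7   Jun   Lima    23       54           28
8   Jan  Lagos    17       49           22
9   Jun  Quito    11      290           16
group by city, sum of days_plus_5:
       days_plus_5
city              
Cairo           39
Lagos           57
Lima            77
Quito           16
sort by days_plus_5 descending:
       days_plus_5
city              
Lima            77
Lagos           57
Cairo           39
Quito           16
filter rows where days_plus_5 < 57:
       days_plus_5
city              
Cairo           39
Quito           16
Hence 39.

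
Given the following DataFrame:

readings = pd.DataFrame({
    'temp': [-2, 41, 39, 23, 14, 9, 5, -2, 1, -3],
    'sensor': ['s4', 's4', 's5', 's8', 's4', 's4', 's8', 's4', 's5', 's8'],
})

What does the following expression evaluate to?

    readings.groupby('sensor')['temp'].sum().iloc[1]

group by sensor, sum of temp:
sensor
s4    60
s5    40
s8    25
Name: temp, dtype: int64
The value at position 1 is 40.

40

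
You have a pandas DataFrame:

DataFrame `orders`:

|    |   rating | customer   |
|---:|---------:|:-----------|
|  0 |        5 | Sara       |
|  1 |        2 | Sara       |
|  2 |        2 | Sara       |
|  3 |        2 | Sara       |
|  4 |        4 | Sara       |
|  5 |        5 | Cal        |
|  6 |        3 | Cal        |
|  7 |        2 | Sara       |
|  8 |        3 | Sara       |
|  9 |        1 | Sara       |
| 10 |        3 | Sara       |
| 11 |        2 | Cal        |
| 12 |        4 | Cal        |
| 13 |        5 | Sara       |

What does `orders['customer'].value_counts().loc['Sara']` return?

value_counts of customer:
customer
Sara    10
Cal      4
Name: count, dtype: int64
So loc['Sara'] = 10.

10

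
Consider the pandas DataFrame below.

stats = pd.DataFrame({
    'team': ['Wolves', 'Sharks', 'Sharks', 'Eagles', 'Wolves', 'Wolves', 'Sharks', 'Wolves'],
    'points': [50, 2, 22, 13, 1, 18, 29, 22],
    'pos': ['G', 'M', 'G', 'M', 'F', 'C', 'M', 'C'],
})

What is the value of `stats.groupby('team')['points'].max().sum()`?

group by team, max of points:
team
Eagles    13
Sharks    29
Wolves    50
Name: points, dtype: int64

92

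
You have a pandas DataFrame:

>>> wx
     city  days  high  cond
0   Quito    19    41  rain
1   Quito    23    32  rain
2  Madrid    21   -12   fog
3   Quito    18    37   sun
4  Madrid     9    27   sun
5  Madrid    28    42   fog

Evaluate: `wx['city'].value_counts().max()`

3

value_counts of city:
city
Quito     3
Madrid    3
Name: count, dtype: int64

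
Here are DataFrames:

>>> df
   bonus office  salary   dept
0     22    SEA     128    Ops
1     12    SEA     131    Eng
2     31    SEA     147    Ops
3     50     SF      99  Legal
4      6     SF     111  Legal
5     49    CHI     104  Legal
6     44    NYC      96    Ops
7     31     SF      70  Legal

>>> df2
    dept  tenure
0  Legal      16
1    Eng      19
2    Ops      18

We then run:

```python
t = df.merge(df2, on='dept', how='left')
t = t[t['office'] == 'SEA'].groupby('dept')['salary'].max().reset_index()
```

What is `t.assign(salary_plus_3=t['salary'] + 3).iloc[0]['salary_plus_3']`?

merge on 'dept' (how='left') → 8 rows:
   bonus office  salary   dept  tenure
0     22    SEA     128    Ops      18
1     12    SEA     131    Eng      19
2     31    SEA     147    Ops      18
3     50     SF      99  Legal      16
4      6     SF     111  Legal      16
5     49    CHI     104  Legal      16
6     44    NYC      96    Ops      18
7     31     SF      70  Legal      16
filter rows where office == 'SEA':
   bonus office  salary dept  tenure
0     22    SEA     128  Ops      18
1     12    SEA     131  Eng      19
2     31    SEA     147  Ops      18
group by dept, max of salary:
dept
Eng    131
Ops    147
Name: salary, dtype: int64
reset_index():
  dept  salary
0  Eng     131
1  Ops     147
add column salary_plus_3 = t['salary'] + 3:
  dept  salary  salary_plus_3
0  Eng     131            134
1  Ops     147            150

134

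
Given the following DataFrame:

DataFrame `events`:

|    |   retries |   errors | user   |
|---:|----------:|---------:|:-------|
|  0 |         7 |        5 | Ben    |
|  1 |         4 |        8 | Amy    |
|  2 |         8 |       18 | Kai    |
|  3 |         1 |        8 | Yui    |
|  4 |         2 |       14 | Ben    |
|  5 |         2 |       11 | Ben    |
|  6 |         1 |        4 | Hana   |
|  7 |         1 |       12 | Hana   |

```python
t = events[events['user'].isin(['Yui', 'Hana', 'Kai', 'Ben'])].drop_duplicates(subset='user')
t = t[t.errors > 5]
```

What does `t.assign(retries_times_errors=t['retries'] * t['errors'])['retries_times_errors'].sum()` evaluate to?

filter rows where user in ['Yui', 'Hana', 'Kai', 'Ben']:
   retries  errors  user
0        7       5   Ben
2        8      18   Kai
3        1       8   Yui
4        2      14   Ben
5        2      11   Ben
6        1       4  Hana
7        1      12  Hana
drop duplicate user (keep=first):
   retries  errors  user
0        7       5   Ben
2        8      18   Kai
3        1       8   Yui
6        1       4  Hana
filter rows where errors > 5:
   retries  errors user
2        8      18  Kai
3        1       8  Yui
add column retries_times_errors = t['retries'] * t['errors']:
   retries  errors user  retries_times_errors
2        8      18  Kai                   144
3        1       8  Yui                     8
Finally, sum of column 'retries_times_errors' = 152.

152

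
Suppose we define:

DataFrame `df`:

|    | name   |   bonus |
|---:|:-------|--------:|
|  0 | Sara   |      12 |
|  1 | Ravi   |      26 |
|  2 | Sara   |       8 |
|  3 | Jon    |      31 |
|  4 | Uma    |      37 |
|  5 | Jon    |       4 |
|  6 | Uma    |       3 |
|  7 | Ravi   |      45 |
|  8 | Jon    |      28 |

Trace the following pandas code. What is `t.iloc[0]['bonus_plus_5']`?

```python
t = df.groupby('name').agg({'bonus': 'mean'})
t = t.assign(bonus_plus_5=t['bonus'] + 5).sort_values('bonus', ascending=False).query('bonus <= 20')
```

25.0

group by name, mean of bonus:
      bonus
name       
Jon    21.0
Ravi   35.5
Sara   10.0
Uma    20.0
add column bonus_plus_5 = t['bonus'] + 5:
      bonus  bonus_plus_5
name                     
Jon    21.0          26.0
Ravi   35.5          40.5
Sara   10.0          15.0
Uma    20.0          25.0
sort by bonus descending:
      bonus  bonus_plus_5
name                     
Ravi   35.5          40.5
Jon    21.0          26.0
Uma    20.0          25.0
Sara   10.0          15.0
filter rows where bonus <= 20:
      bonus  bonus_plus_5
name                     
Uma    20.0          25.0
Sara   10.0          15.0
Then the value at position 0, column 'bonus_plus_5': 25.0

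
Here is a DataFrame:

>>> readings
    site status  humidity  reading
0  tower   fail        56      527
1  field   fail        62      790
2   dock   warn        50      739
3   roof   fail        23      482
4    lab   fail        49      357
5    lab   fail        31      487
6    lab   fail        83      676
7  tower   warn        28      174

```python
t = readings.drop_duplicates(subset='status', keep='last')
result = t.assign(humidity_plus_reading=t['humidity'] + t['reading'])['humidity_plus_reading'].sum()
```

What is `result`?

drop duplicate status (keep=last):
    site status  humidity  reading
6    lab   fail        83      676
7  tower   warn        28      174
add column humidity_plus_reading = t['humidity'] + t['reading']:
    site status  humidity  reading  humidity_plus_reading
6    lab   fail        83      676                    759
7  tower   warn        28      174                    202

961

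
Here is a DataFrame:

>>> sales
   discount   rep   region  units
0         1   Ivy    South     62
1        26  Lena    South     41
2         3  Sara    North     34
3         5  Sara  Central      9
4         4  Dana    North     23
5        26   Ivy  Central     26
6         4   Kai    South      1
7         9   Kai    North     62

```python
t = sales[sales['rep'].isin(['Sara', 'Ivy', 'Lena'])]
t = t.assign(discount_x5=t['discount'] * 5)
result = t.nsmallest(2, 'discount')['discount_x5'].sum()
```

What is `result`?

20

filter rows where rep in ['Sara', 'Ivy', 'Lena']:
   discount   rep   region  units
0         1   Ivy    South     62
1        26  Lena    South     41
2         3  Sara    North     34
3         5  Sara  Central      9
5        26   Ivy  Central     26
add column discount_x5 = t['discount'] * 5:
   discount   rep   region  units  discount_x5
0         1   Ivy    South     62            5
1        26  Lena    South     41          130
2         3  Sara    North     34           15
3         5  Sara  Central      9           25
5        26   Ivy  Central     26          130
take 2 rows with smallest discount:
   discount   rep region  units  discount_x5
0         1   Ivy  South     62            5
2         3  Sara  North     34           15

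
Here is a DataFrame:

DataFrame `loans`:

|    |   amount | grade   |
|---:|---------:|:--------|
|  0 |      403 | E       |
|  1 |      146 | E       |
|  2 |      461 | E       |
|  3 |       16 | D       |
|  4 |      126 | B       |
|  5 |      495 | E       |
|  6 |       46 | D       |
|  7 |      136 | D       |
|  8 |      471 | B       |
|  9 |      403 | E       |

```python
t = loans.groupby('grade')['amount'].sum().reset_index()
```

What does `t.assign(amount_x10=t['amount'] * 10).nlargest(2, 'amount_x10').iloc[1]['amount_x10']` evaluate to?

group by grade, sum of amount:
grade
B     597
D     198
E    1908
Name: amount, dtype: int64
reset_index():
  grade  amount
0     B     597
1     D     198
2     E    1908
add column amount_x10 = t['amount'] * 10:
  grade  amount  amount_x10
0     B     597        5970
1     D     198        1980
2     E    1908       19080
take 2 rows with largest amount_x10:
  grade  amount  amount_x10
2     E    1908       19080
0     B     597        5970
Hence 5970.

5970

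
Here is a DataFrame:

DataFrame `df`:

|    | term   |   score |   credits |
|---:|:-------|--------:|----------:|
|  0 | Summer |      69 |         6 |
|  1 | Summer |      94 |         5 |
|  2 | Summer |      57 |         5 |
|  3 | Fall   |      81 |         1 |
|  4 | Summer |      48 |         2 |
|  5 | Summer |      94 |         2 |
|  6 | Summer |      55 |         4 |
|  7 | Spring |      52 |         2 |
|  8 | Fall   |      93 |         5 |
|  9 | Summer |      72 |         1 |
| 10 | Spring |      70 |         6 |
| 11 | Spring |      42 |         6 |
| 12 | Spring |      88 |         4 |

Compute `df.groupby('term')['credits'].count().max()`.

group by term, count of credits:
term
Fall      2
Spring    4
Summer    7
Name: credits, dtype: int64
The max of the resulting series is 7.

7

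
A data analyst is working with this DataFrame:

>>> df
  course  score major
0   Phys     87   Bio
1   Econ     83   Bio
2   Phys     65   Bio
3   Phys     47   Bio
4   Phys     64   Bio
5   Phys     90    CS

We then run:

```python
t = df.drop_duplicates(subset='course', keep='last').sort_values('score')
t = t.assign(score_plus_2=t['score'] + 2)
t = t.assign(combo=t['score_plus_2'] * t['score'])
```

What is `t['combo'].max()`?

8280

drop duplicate course (keep=last):
  course  score major
1   Econ     83   Bio
5   Phys     90    CS
sort by score:
  course  score major
1   Econ     83   Bio
5   Phys     90    CS
add column score_plus_2 = t['score'] + 2:
  course  score major  score_plus_2
1   Econ     83   Bio            85
5   Phys     90    CS            92
add column combo = t['score_plus_2'] * t['score']:
  course  score major  score_plus_2  combo
1   Econ     83   Bio            85   7055
5   Phys     90    CS            92   8280
Reading off the max of column 'combo', we get 8280.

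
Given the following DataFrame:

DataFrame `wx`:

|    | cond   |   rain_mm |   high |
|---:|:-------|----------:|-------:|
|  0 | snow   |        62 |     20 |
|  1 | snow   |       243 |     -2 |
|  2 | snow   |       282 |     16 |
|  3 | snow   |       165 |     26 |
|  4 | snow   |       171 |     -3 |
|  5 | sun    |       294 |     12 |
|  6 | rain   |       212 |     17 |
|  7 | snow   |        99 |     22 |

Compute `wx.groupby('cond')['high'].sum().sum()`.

group by cond, sum of high:
cond
rain    17
snow    79
sun     12
Name: high, dtype: int64
Then the sum of the resulting series: 108

108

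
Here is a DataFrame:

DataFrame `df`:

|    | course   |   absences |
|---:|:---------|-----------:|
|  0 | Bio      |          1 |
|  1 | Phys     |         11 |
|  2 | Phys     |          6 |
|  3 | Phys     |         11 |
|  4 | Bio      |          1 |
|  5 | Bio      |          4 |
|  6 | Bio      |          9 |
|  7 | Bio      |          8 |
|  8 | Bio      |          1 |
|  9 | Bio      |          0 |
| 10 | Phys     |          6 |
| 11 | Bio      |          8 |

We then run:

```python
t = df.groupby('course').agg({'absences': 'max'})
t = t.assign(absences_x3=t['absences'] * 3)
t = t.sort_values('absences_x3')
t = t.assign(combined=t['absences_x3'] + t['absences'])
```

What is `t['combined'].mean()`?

group by course, max of absences:
        absences
course          
Bio            9
Phys          11
add column absences_x3 = t['absences'] * 3:
        absences  absences_x3
course                       
Bio            9           27
Phys          11           33
sort by absences_x3:
        absences  absences_x3
course                       
Bio            9           27
Phys          11           33
add column combined = t['absences_x3'] + t['absences']:
        absences  absences_x3  combined
course                                 
Bio            9           27        36
Phys          11           33        44
Taking the mean of column 'combined' gives 40.0.

40.0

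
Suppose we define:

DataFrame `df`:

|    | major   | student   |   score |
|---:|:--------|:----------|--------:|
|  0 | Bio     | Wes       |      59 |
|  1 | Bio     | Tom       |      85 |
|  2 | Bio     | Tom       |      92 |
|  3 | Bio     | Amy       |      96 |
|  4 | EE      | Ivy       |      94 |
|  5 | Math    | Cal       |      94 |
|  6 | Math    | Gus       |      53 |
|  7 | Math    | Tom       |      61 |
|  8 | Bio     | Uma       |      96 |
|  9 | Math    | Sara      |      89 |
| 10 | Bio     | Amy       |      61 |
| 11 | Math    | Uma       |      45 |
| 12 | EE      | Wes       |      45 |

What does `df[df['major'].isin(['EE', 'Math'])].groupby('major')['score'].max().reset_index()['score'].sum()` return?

188

filter rows where major in ['EE', 'Math']:
   major student  score
4     EE     Ivy     94
5   Math     Cal     94
6   Math     Gus     53
7   Math     Tom     61
9   Math    Sara     89
11  Math     Uma     45
12    EE     Wes     45
group by major, max of score:
major
EE      94
Math    94
Name: score, dtype: int64
reset_index():
  major  score
0    EE     94
1  Math     94
Hence 188.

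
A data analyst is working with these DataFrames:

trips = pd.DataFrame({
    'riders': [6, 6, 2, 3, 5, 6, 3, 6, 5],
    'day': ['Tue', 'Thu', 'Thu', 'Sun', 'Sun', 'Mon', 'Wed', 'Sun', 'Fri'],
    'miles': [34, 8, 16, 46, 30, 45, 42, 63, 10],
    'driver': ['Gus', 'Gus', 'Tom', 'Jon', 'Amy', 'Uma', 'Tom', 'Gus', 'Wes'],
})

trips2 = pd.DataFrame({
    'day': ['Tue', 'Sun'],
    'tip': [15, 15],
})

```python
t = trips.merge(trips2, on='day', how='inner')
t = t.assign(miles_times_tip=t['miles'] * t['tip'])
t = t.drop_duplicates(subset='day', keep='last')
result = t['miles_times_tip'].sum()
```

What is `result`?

1455

merge on 'day' (how='inner') → 4 rows:
   riders  day  miles driver  tip
0       6  Tue     34    Gus   15
1       3  Sun     46    Jon   15
2       5  Sun     30    Amy   15
3       6  Sun     63    Gus   15
add column miles_times_tip = t['miles'] * t['tip']:
   riders  day  miles driver  tip  miles_times_tip
0       6  Tue     34    Gus   15              510
1       3  Sun     46    Jon   15              690
2       5  Sun     30    Amy   15              450
3       6  Sun     63    Gus   15              945
drop duplicate day (keep=last):
   riders  day  miles driver  tip  miles_times_tip
0       6  Tue     34    Gus   15              510
3       6  Sun     63    Gus   15              945
Taking the sum of column 'miles_times_tip' gives 1455.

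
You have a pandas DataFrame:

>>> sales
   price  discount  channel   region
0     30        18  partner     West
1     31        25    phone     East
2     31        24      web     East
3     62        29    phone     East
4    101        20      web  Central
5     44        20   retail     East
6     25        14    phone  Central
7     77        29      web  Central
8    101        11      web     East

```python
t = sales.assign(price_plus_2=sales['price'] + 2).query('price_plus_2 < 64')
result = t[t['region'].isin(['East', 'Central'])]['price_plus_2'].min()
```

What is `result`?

27

add column price_plus_2 = sales['price'] + 2:
   price  discount  channel   region  price_plus_2
0     30        18  partner     West            32
1     31        25    phone     East            33
2     31        24      web     East            33
3     62        29    phone     East            64
4    101        20      web  Central           103
5     44        20   retail     East            46
6     25        14    phone  Central            27
7     77        29      web  Central            79
8    101        11      web     East           103
filter rows where price_plus_2 < 64:
   price  discount  channel   region  price_plus_2
0     30        18  partner     West            32
1     31        25    phone     East            33
2     31        24      web     East            33
5     44        20   retail     East            46
6     25        14    phone  Central            27
filter rows where region in ['East', 'Central']:
   price  discount channel   region  price_plus_2
1     31        25   phone     East            33
2     31        24     web     East            33
5     44        20  retail     East            46
6     25        14   phone  Central            27
min of column 'price_plus_2' → 27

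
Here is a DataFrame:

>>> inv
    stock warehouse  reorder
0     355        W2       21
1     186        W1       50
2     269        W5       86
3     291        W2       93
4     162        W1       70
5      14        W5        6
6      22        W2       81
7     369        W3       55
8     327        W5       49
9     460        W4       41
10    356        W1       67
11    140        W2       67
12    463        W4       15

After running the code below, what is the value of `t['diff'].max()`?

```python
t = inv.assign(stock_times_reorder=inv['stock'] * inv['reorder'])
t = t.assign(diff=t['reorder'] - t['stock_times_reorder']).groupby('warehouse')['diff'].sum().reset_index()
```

add column stock_times_reorder = inv['stock'] * inv['reorder']:
    stock warehouse  reorder  stock_times_reorder
0     355        W2       21                 7455
1     186        W1       50                 9300
2     269        W5       86                23134
3     291        W2       93                27063
4     162        W1       70                11340
5      14        W5        6                   84
6      22        W2       81                 1782
7     369        W3       55                20295
8     327        W5       49                16023
9     460        W4       41                18860
10    356        W1       67                23852
11    140        W2       67                 9380
12    463        W4       15                 6945
add column diff = t['reorder'] - t['stock_times_reorder']:
    stock warehouse  reorder  stock_times_reorder   diff
0     355        W2       21                 7455  -7434
1     186        W1       50                 9300  -9250
2     269        W5       86                23134 -23048
3     291        W2       93                27063 -26970
4     162        W1       70                11340 -11270
5      14        W5        6                   84    -78
6      22        W2       81                 1782  -1701
7     369        W3       55                20295 -20240
8     327        W5       49                16023 -15974
9     460        W4       41                18860 -18819
10    356        W1       67                23852 -23785
11    140        W2       67                 9380  -9313
12    463        W4       15                 6945  -6930
group by warehouse, sum of diff:
warehouse
W1   -44305
W2   -45418
W3   -20240
W4   -25749
W5   -39100
Name: diff, dtype: int64
reset_index():
  warehouse   diff
0        W1 -44305
1        W2 -45418
2        W3 -20240
3        W4 -25749
4        W5 -39100
The max of column 'diff' is -20240.

-20240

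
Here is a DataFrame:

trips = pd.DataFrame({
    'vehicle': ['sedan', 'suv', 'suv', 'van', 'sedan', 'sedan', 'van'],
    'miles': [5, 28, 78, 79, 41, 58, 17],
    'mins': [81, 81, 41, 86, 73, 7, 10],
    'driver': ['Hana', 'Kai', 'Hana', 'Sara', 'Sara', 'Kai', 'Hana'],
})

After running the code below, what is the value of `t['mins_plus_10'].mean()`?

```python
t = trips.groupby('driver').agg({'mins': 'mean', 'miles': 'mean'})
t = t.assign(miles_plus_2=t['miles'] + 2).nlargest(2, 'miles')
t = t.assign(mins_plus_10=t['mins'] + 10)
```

group by driver: mean(mins), mean(miles):
        mins      miles
driver                 
Hana    44.0  33.333333
Kai     44.0  43.000000
Sara    79.5  60.000000
add column miles_plus_2 = t['miles'] + 2:
        mins      miles  miles_plus_2
driver                               
Hana    44.0  33.333333     35.333333
Kai     44.0  43.000000     45.000000
Sara    79.5  60.000000     62.000000
take 2 rows with largest miles:
        mins  miles  miles_plus_2
driver                           
Sara    79.5   60.0          62.0
Kai     44.0   43.0          45.0
add column mins_plus_10 = t['mins'] + 10:
        mins  miles  miles_plus_2  mins_plus_10
driver                                         
Sara    79.5   60.0          62.0          89.5
Kai     44.0   43.0          45.0          54.0
Then the mean of column 'mins_plus_10': 71.75

71.75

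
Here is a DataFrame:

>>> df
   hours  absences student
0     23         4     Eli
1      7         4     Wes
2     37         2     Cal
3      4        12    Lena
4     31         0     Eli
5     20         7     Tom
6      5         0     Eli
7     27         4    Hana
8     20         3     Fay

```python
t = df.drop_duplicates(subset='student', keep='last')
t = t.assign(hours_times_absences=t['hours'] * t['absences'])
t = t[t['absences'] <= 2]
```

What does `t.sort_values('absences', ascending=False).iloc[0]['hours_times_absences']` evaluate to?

drop duplicate student (keep=last):
   hours  absences student
1      7         4     Wes
2     37         2     Cal
3      4        12    Lena
5     20         7     Tom
6      5         0     Eli
7     27         4    Hana
8     20         3     Fay
add column hours_times_absences = t['hours'] * t['absences']:
   hours  absences student  hours_times_absences
1      7         4     Wes                    28
2     37         2     Cal                    74
3      4        12    Lena                    48
5     20         7     Tom                   140
6      5         0     Eli                     0
7     27         4    Hana                   108
8     20         3     Fay                    60
filter rows where absences <= 2:
   hours  absences student  hours_times_absences
2     37         2     Cal                    74
6      5         0     Eli                     0
sort by absences descending:
   hours  absences student  hours_times_absences
2     37         2     Cal                    74
6      5         0     Eli                     0
Finally, value at position 0, column 'hours_times_absences' = 74.

74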